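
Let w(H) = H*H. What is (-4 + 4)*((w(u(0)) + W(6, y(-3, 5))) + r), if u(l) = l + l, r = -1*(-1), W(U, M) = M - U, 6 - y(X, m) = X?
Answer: 0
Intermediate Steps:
y(X, m) = 6 - X
r = 1
u(l) = 2*l
w(H) = H**2
(-4 + 4)*((w(u(0)) + W(6, y(-3, 5))) + r) = (-4 + 4)*(((2*0)**2 + ((6 - 1*(-3)) - 1*6)) + 1) = 0*((0**2 + ((6 + 3) - 6)) + 1) = 0*((0 + (9 - 6)) + 1) = 0*((0 + 3) + 1) = 0*(3 + 1) = 0*4 = 0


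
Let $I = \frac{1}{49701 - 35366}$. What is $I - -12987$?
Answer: $\frac{186168646}{14335} \approx 12987.0$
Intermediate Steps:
$I = \frac{1}{14335} \approx 6.9759 \cdot 10^{-5}$
$I - -12987 = \frac{1}{14335} - -12987 = \frac{1}{14335} + 12987 = \frac{186168646}{14335}$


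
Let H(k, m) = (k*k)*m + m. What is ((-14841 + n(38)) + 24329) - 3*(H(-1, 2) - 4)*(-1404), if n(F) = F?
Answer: 9526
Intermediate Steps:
H(k, m) = m + m*k² (H(k, m) = k²*m + m = m*k² + m = m + m*k²)
((-14841 + n(38)) + 24329) - 3*(H(-1, 2) - 4)*(-1404) = ((-14841 + 38) + 24329) - 3*(2*(1 + (-1)²) - 4)*(-1404) = (-14803 + 24329) - 3*(2*(1 + 1) - 4)*(-1404) = 9526 - 3*(2*2 - 4)*(-1404) = 9526 - 3*(4 - 4)*(-1404) = 9526 - 3*0*(-1404) = 9526 + 0*(-1404) = 9526 + 0 = 9526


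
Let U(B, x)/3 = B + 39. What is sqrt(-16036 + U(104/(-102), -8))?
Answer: 15*I*sqrt(20451)/17 ≈ 126.18*I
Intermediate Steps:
U(B, x) = 117 + 3*B (U(B, x) = 3*(B + 39) = 3*(39 + B) = 117 + 3*B)
sqrt(-16036 + U(104/(-102), -8)) = sqrt(-16036 + (117 + 3*(104/(-102)))) = sqrt(-16036 + (117 + 3*(104*(-1/102)))) = sqrt(-16036 + (117 + 3*(-52/51))) = sqrt(-16036 + (117 - 52/17)) = sqrt(-16036 + 1937/17) = sqrt(-270675/17) = 15*I*sqrt(20451)/17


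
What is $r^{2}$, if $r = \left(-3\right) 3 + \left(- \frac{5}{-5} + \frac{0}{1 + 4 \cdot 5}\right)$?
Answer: $64$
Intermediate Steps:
$r = -8$ ($r = -9 + \left(\left(-5\right) \left(- \frac{1}{5}\right) + \frac{0}{1 + 20}\right) = -9 + \left(1 + \frac{0}{21}\right) = -9 + \left(1 + 0 \cdot \frac{1}{21}\right) = -9 + \left(1 + 0\right) = -9 + 1 = -8$)
$r^{2} = \left(-8\right)^{2} = 64$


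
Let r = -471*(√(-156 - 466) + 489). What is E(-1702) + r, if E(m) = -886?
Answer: -231205 - 471*I*√622 ≈ -2.3121e+5 - 11747.0*I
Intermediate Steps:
r = -230319 - 471*I*√622 (r = -471*(√(-622) + 489) = -471*(I*√622 + 489) = -471*(489 + I*√622) = -230319 - 471*I*√622 ≈ -2.3032e+5 - 11747.0*I)
E(-1702) + r = -886 + (-230319 - 471*I*√622) = -231205 - 471*I*√622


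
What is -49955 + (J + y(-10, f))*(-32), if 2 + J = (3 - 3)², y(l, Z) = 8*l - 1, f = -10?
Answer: -47299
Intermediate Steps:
y(l, Z) = -1 + 8*l
J = -2 (J = -2 + (3 - 3)² = -2 + 0² = -2 + 0 = -2)
-49955 + (J + y(-10, f))*(-32) = -49955 + (-2 + (-1 + 8*(-10)))*(-32) = -49955 + (-2 + (-1 - 80))*(-32) = -49955 + (-2 - 81)*(-32) = -49955 - 83*(-32) = -49955 + 2656 = -47299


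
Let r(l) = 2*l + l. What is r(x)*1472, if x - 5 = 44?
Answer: 216384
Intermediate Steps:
x = 49 (x = 5 + 44 = 49)
r(l) = 3*l
r(x)*1472 = (3*49)*1472 = 147*1472 = 216384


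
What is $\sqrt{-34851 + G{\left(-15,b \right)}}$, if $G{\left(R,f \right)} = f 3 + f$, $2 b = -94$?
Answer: $i \sqrt{35039} \approx 187.19 i$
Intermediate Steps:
$b = -47$ ($b = \frac{1}{2} \left(-94\right) = -47$)
$G{\left(R,f \right)} = 4 f$ ($G{\left(R,f \right)} = 3 f + f = 4 f$)
$\sqrt{-34851 + G{\left(-15,b \right)}} = \sqrt{-34851 + 4 \left(-47\right)} = \sqrt{-34851 - 188} = \sqrt{-35039} = i \sqrt{35039}$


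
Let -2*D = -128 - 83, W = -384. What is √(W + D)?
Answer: I*√1114/2 ≈ 16.688*I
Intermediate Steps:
D = 211/2 (D = -(-128 - 83)/2 = -½*(-211) = 211/2 ≈ 105.50)
√(W + D) = √(-384 + 211/2) = √(-557/2) = I*√1114/2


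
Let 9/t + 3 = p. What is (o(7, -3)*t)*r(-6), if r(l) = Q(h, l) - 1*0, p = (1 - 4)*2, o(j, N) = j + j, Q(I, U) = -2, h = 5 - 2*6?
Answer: 28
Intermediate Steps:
h = -7 (h = 5 - 12 = -7)
o(j, N) = 2*j
p = -6 (p = -3*2 = -6)
r(l) = -2 (r(l) = -2 - 1*0 = -2 + 0 = -2)
t = -1 (t = 9/(-3 - 6) = 9/(-9) = 9*(-1/9) = -1)
(o(7, -3)*t)*r(-6) = ((2*7)*(-1))*(-2) = (14*(-1))*(-2) = -14*(-2) = 28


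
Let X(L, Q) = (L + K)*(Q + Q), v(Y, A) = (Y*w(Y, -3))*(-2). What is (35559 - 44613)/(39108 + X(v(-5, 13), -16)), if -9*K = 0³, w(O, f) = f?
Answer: -503/2226 ≈ -0.22597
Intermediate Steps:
K = 0 (K = -⅑*0³ = -⅑*0 = 0)
v(Y, A) = 6*Y (v(Y, A) = (Y*(-3))*(-2) = -3*Y*(-2) = 6*Y)
X(L, Q) = 2*L*Q (X(L, Q) = (L + 0)*(Q + Q) = L*(2*Q) = 2*L*Q)
(35559 - 44613)/(39108 + X(v(-5, 13), -16)) = (35559 - 44613)/(39108 + 2*(6*(-5))*(-16)) = -9054/(39108 + 2*(-30)*(-16)) = -9054/(39108 + 960) = -9054/40068 = -9054*1/40068 = -503/2226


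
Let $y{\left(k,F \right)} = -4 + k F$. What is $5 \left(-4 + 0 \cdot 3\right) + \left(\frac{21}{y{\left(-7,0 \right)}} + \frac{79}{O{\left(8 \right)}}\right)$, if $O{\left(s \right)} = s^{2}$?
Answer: $- \frac{1537}{64} \approx -24.016$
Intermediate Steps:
$y{\left(k,F \right)} = -4 + F k$
$5 \left(-4 + 0 \cdot 3\right) + \left(\frac{21}{y{\left(-7,0 \right)}} + \frac{79}{O{\left(8 \right)}}\right) = 5 \left(-4 + 0 \cdot 3\right) + \left(\frac{21}{-4 + 0 \left(-7\right)} + \frac{79}{8^{2}}\right) = 5 \left(-4 + 0\right) + \left(\frac{21}{-4 + 0} + \frac{79}{64}\right) = 5 \left(-4\right) + \left(\frac{21}{-4} + 79 \cdot \frac{1}{64}\right) = -20 + \left(21 \left(- \frac{1}{4}\right) + \frac{79}{64}\right) = -20 + \left(- \frac{21}{4} + \frac{79}{64}\right) = -20 - \frac{257}{64} = - \frac{1537}{64}$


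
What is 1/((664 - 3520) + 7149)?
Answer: 1/4293 ≈ 0.00023294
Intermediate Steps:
1/((664 - 3520) + 7149) = 1/(-2856 + 7149) = 1/4293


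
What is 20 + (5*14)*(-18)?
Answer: -1240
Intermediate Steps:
20 + (5*14)*(-18) = 20 + 70*(-18) = 20 - 1260 = -1240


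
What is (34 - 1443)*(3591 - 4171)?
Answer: 817220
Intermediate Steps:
(34 - 1443)*(3591 - 4171) = -1409*(-580) = 817220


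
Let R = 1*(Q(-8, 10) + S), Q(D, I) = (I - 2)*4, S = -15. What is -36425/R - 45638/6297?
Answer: -230144071/107049 ≈ -2149.9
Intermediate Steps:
Q(D, I) = -8 + 4*I (Q(D, I) = (-2 + I)*4 = -8 + 4*I)
R = 17 (R = 1*((-8 + 4*10) - 15) = 1*((-8 + 40) - 15) = 1*(32 - 15) = 1*17 = 17)
-36425/R - 45638/6297 = -36425/17 - 45638/6297 = -230144071/107049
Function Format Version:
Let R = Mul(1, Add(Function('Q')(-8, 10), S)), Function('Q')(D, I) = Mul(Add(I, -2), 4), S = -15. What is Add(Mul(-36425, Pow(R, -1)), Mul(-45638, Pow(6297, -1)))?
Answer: Rational(-230144071, 107049) ≈ -2149.9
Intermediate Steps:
Function('Q')(D, I) = Add(-8, Mul(4, I)) (Function('Q')(D, I) = Mul(Add(-2, I), 4) = Add(-8, Mul(4, I)))
R = 17 (R = Mul(1, Add(Add(-8, Mul(4, 10)), -15)) = Mul(1, Add(Add(-8, 40), -15)) = Mul(1, Add(32, -15)) = Mul(1, 17) = 17)
Add(Mul(-36425, Pow(R, -1)), Mul(-45638, Pow(6297, -1))) = Add(Mul(-36425, Pow(17, -1)), Mul(-45638, Pow(6297, -1))) = Add(Mul(-36425, Rational(1, 17)), Mul(-45638, Rational(1, 6297))) = Add(Rational(-36425, 17), Rational(-45638, 6297)) = Rational(-230144071, 107049)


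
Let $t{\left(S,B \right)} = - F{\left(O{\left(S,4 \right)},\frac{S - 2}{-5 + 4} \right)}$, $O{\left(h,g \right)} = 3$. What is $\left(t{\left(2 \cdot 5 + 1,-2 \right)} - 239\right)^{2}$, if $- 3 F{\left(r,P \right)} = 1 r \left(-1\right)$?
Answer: $57600$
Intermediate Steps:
$F{\left(r,P \right)} = \frac{r}{3}$ ($F{\left(r,P \right)} = - \frac{1 r \left(-1\right)}{3} = - \frac{r \left(-1\right)}{3} = - \frac{\left(-1\right) r}{3} = \frac{r}{3}$)
$t{\left(S,B \right)} = -1$ ($t{\left(S,B \right)} = - \frac{3}{3} = \left(-1\right) 1 = -1$)
$\left(t{\left(2 \cdot 5 + 1,-2 \right)} - 239\right)^{2} = \left(-1 - 239\right)^{2} = \left(-240\right)^{2} = 57600$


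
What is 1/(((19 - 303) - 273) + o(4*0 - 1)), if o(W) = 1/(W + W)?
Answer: -2/1115 ≈ -0.0017937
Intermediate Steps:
o(W) = 1/(2*W)
1/(((19 - 303) - 273) + o(4*0 - 1)) = 1/(((19 - 303) - 273) + 1/(2*(4*0 - 1))) = 1/((-284 - 273) + 1/(2*(0 - 1))) = 1/(-557 + (½)/(-1)) = 1/(-557 + (½)*(-1)) = 1/(-557 - ½) = 1/(-1115/2) = -2/1115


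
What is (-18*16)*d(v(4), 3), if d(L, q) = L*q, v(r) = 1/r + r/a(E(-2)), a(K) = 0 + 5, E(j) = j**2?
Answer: -4536/5 ≈ -907.20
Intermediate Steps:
a(K) = 5
v(r) = 1/r + r/5
(-18*16)*d(v(4), 3) = (-18*16)*((1/4 + (1/5)*4)*3) = -288*(1/4 + 4/5)*3 = -1512*3/5 = -288*63/20 = -4536/5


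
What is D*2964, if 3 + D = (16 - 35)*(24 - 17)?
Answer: -403104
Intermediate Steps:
D = -136 (D = -3 + (16 - 35)*(24 - 17) = -3 - 19*7 = -3 - 133 = -136)
D*2964 = -136*2964 = -403104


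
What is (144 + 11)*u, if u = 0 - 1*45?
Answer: -6975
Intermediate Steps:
u = -45 (u = 0 - 45 = -45)
(144 + 11)*u = (144 + 11)*(-45) = 155*(-45) = -6975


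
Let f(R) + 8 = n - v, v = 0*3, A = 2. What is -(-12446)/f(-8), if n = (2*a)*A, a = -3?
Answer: -6223/10 ≈ -622.30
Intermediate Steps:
v = 0
n = -12 (n = (2*(-3))*2 = -6*2 = -12)
f(R) = -20 (f(R) = -8 + (-12 - 1*0) = -8 + (-12 + 0) = -8 - 12 = -20)
-(-12446)/f(-8) = -(-12446)/(-20) = -(-12446)*(-1)/20 = -254*49/20 = -6223/10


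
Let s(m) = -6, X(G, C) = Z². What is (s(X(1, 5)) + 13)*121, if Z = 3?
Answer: 847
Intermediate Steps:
X(G, C) = 9 (X(G, C) = 3² = 9)
(s(X(1, 5)) + 13)*121 = (-6 + 13)*121 = 7*121 = 847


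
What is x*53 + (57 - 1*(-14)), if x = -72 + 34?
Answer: -1943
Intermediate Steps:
x = -38
x*53 + (57 - 1*(-14)) = -38*53 + (57 - 1*(-14)) = -2014 + (57 + 14) = -2014 + 71 = -1943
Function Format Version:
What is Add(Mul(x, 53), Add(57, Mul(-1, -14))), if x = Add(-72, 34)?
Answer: -1943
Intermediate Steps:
x = -38
Add(Mul(x, 53), Add(57, Mul(-1, -14))) = Add(Mul(-38, 53), Add(57, Mul(-1, -14))) = Add(-2014, Add(57, 14)) = Add(-2014, 71) = -1943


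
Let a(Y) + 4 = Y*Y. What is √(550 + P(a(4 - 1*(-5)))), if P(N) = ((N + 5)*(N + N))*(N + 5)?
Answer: √1036046 ≈ 1017.9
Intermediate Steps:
a(Y) = -4 + Y² (a(Y) = -4 + Y*Y = -4 + Y²)
P(N) = 2*N*(5 + N)² (P(N) = ((5 + N)*(2*N))*(5 + N) = (2*N*(5 + N))*(5 + N) = 2*N*(5 + N)²)
√(550 + P(a(4 - 1*(-5)))) = √(550 + 2*(-4 + (4 - 1*(-5))²)*(5 + (-4 + (4 - 1*(-5))²))²) = √(550 + 2*(-4 + (4 + 5)²)*(5 + (-4 + (4 + 5)²))²) = √(550 + 2*(-4 + 9²)*(5 + (-4 + 9²))²) = √(550 + 2*(-4 + 81)*(5 + (-4 + 81))²) = √(550 + 2*77*(5 + 77)²) = √(550 + 2*77*82²) = √(550 + 2*77*6724) = √(550 + 1035496) = √1036046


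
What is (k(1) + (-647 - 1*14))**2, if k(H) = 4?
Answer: 431649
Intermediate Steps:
(k(1) + (-647 - 1*14))**2 = (4 + (-647 - 1*14))**2 = (4 + (-647 - 14))**2 = (4 - 661)**2 = (-657)**2 = 431649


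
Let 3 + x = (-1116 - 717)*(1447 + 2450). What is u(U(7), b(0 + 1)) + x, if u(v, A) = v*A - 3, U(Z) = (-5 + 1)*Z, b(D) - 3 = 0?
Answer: -7143291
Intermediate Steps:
b(D) = 3 (b(D) = 3 + 0 = 3)
U(Z) = -4*Z
x = -7143204 (x = -3 + (-1116 - 717)*(1447 + 2450) = -3 - 1833*3897 = -3 - 7143201 = -7143204)
u(v, A) = -3 + A*v (u(v, A) = A*v - 3 = -3 + A*v)
u(U(7), b(0 + 1)) + x = (-3 + 3*(-4*7)) - 7143204 = (-3 + 3*(-28)) - 7143204 = (-3 - 84) - 7143204 = -87 - 7143204 = -7143291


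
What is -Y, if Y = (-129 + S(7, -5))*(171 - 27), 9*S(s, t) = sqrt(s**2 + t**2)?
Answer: 18576 - 16*sqrt(74) ≈ 18438.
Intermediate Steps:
S(s, t) = sqrt(s**2 + t**2)/9
Y = -18576 + 16*sqrt(74) (Y = (-129 + sqrt(7**2 + (-5)**2)/9)*(171 - 27) = (-129 + sqrt(49 + 25)/9)*144 = (-129 + sqrt(74)/9)*144 = -18576 + 16*sqrt(74) ≈ -18438.)
-Y = -(-18576 + 16*sqrt(74)) = 18576 - 16*sqrt(74)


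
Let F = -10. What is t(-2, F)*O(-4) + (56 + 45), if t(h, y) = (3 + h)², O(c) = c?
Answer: 97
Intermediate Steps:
t(-2, F)*O(-4) + (56 + 45) = (3 - 2)²*(-4) + (56 + 45) = 1²*(-4) + 101 = 1*(-4) + 101 = -4 + 101 = 97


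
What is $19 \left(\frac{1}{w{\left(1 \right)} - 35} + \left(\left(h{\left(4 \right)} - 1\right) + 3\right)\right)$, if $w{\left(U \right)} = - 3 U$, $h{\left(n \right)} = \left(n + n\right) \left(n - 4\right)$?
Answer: $\frac{75}{2} \approx 37.5$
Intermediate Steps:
$h{\left(n \right)} = 2 n \left(-4 + n\right)$
$19 \left(\frac{1}{w{\left(1 \right)} - 35} + \left(\left(h{\left(4 \right)} - 1\right) + 3\right)\right) = 19 \left(\frac{1}{\left(-3\right) 1 - 35} + \left(\left(2 \cdot 4 \left(-4 + 4\right) - 1\right) + 3\right)\right) = 19 \left(\frac{1}{-3 - 35} + \left(\left(2 \cdot 4 \cdot 0 - 1\right) + 3\right)\right) = 19 \left(\frac{1}{-38} + \left(\left(0 - 1\right) + 3\right)\right) = 19 \left(- \frac{1}{38} + \left(-1 + 3\right)\right) = 19 \left(- \frac{1}{38} + 2\right) = 19 \cdot \frac{75}{38} = \frac{75}{2}$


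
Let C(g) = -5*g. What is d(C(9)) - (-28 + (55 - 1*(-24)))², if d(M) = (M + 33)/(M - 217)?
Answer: -340725/131 ≈ -2601.0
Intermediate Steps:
d(M) = (33 + M)/(-217 + M)
d(C(9)) - (-28 + (55 - 1*(-24)))² = (33 - 5*9)/(-217 - 5*9) - (-28 + (55 - 1*(-24)))² = (33 - 45)/(-217 - 45) - (-28 + (55 + 24))² = -12/(-262) - (-28 + 79)² = -1/262*(-12) - 1*51² = 6/131 - 1*2601 = 6/131 - 2601 = -340725/131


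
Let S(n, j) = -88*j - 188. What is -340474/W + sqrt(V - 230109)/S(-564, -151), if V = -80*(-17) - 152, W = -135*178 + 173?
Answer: 340474/23857 + I*sqrt(228901)/13100 ≈ 14.271 + 0.036522*I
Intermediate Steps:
W = -23857 (W = -24030 + 173 = -23857)
S(n, j) = -188 - 88*j
V = 1208 (V = 1360 - 152 = 1208)
-340474/W + sqrt(V - 230109)/S(-564, -151) = -340474/(-23857) + sqrt(1208 - 230109)/(-188 - 88*(-151)) = -340474*(-1/23857) + sqrt(-228901)/(-188 + 13288) = 340474/23857 + (I*sqrt(228901))/13100 = 340474/23857 + (I*sqrt(228901))*(1/13100) = 340474/23857 + I*sqrt(228901)/13100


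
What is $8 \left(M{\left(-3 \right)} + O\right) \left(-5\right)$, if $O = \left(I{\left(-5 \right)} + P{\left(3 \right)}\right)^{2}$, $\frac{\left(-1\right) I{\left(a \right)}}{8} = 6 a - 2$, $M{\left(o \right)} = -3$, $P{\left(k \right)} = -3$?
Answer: $-2560240$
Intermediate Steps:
$I{\left(a \right)} = 16 - 48 a$ ($I{\left(a \right)} = - 8 \left(6 a - 2\right) = - 8 \left(-2 + 6 a\right) = 16 - 48 a$)
$O = 64009$ ($O = \left(\left(16 - -240\right) - 3\right)^{2} = \left(\left(16 + 240\right) - 3\right)^{2} = \left(256 - 3\right)^{2} = 253^{2} = 64009$)
$8 \left(M{\left(-3 \right)} + O\right) \left(-5\right) = 8 \left(-3 + 64009\right) \left(-5\right) = 8 \cdot 64006 \left(-5\right) = 8 \left(-320030\right) = -2560240$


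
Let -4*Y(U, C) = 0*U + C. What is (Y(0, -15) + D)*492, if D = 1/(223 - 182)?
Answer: 1857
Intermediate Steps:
D = 1/41 ≈ 0.024390
Y(U, C) = -C/4 (Y(U, C) = -(0*U + C)/4 = -(0 + C)/4 = -C/4)
(Y(0, -15) + D)*492 = (-¼*(-15) + 1/41)*492 = (15/4 + 1/41)*492 = (619/164)*492 = 1857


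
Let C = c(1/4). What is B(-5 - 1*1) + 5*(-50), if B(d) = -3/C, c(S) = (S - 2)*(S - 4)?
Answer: -8766/35 ≈ -250.46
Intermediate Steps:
c(S) = (-4 + S)*(-2 + S) (c(S) = (-2 + S)*(-4 + S) = (-4 + S)*(-2 + S))
C = 105/16 (C = 8 + (1/4)**2 - 6/4 = 8 + (1/4)**2 - 6*1/4 = 8 + 1/16 - 3/2 = 105/16 ≈ 6.5625)
B(d) = -16/35 (B(d) = -3/105/16 = -3*16/105 = -16/35)
B(-5 - 1*1) + 5*(-50) = -16/35 + 5*(-50) = -16/35 - 250 = -8766/35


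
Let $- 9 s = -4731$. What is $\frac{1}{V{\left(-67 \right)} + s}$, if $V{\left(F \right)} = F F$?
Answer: $\frac{3}{15044} \approx 0.00019942$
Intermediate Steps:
$s = \frac{1577}{3}$ ($s = \left(- \frac{1}{9}\right) \left(-4731\right) = \frac{1577}{3} \approx 525.67$)
$V{\left(F \right)} = F^{2}$
$\frac{1}{V{\left(-67 \right)} + s} = \frac{1}{\left(-67\right)^{2} + \frac{1577}{3}} = \frac{1}{4489 + \frac{1577}{3}} = \frac{1}{\frac{15044}{3}} = \frac{3}{15044}$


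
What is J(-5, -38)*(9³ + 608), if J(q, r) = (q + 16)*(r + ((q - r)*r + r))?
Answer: -19560310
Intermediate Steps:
J(q, r) = (16 + q)*(2*r + r*(q - r)) (J(q, r) = (16 + q)*(r + (r*(q - r) + r)) = (16 + q)*(r + (r + r*(q - r))) = (16 + q)*(2*r + r*(q - r)))
J(-5, -38)*(9³ + 608) = (-38*(32 + (-5)² - 16*(-38) + 18*(-5) - 1*(-5)*(-38)))*(9³ + 608) = (-38*(32 + 25 + 608 - 90 - 190))*(729 + 608) = -38*385*1337 = -14630*1337 = -19560310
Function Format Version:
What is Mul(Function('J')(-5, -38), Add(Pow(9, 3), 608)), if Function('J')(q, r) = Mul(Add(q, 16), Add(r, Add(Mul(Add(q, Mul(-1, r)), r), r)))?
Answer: -19560310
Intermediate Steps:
Function('J')(q, r) = Mul(Add(16, q), Add(Mul(2, r), Mul(r, Add(q, Mul(-1, r))))) (Function('J')(q, r) = Mul(Add(16, q), Add(r, Add(Mul(r, Add(q, Mul(-1, r))), r))) = Mul(Add(16, q), Add(r, Add(r, Mul(r, Add(q, Mul(-1, r)))))) = Mul(Add(16, q), Add(Mul(2, r), Mul(r, Add(q, Mul(-1, r))))))
Mul(Function('J')(-5, -38), Add(Pow(9, 3), 608)) = Mul(Mul(-38, Add(32, Pow(-5, 2), Mul(-16, -38), Mul(18, -5), Mul(-1, -5, -38))), Add(Pow(9, 3), 608)) = Mul(Mul(-38, Add(32, 25, 608, -90, -190)), Add(729, 608)) = Mul(Mul(-38, 385), 1337) = Mul(-14630, 1337) = -19560310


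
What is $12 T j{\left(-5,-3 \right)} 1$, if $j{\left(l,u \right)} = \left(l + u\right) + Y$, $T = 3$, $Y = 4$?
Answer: $-144$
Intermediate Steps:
$j{\left(l,u \right)} = 4 + l + u$ ($j{\left(l,u \right)} = \left(l + u\right) + 4 = 4 + l + u$)
$12 T j{\left(-5,-3 \right)} 1 = 12 \cdot 3 \left(4 - 5 - 3\right) 1 = 36 \left(-4\right) 1 = \left(-144\right) 1 = -144$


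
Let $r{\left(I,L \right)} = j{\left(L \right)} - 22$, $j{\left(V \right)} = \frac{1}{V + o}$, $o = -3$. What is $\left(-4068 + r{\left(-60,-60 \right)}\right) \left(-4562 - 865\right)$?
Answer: $\frac{155375613}{7} \approx 2.2197 \cdot 10^{7}$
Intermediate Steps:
$j{\left(V \right)} = \frac{1}{-3 + V}$ ($j{\left(V \right)} = \frac{1}{V - 3} = \frac{1}{-3 + V}$)
$r{\left(I,L \right)} = -22 + \frac{1}{-3 + L}$ ($r{\left(I,L \right)} = \frac{1}{-3 + L} - 22 = -22 + \frac{1}{-3 + L}$)
$\left(-4068 + r{\left(-60,-60 \right)}\right) \left(-4562 - 865\right) = \left(-4068 + \frac{67 - -1320}{-3 - 60}\right) \left(-4562 - 865\right) = \left(-4068 + \frac{67 + 1320}{-63}\right) \left(-5427\right) = \left(-4068 - \frac{1387}{63}\right) \left(-5427\right) = \left(- \frac{257671}{63}\right) \left(-5427\right) = \frac{155375613}{7}$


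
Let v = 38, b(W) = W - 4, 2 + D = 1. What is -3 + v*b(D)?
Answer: -193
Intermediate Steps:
D = -1 (D = -2 + 1 = -1)
b(W) = -4 + W
-3 + v*b(D) = -3 + 38*(-4 - 1) = -3 + 38*(-5) = -3 - 190 = -193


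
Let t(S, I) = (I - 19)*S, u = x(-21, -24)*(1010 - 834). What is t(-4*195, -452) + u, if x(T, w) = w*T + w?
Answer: 451860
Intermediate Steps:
x(T, w) = w + T*w (x(T, w) = T*w + w = w + T*w)
u = 84480 (u = (-24*(1 - 21))*(1010 - 834) = -24*(-20)*176 = 480*176 = 84480)
t(S, I) = S*(-19 + I) (t(S, I) = (-19 + I)*S = S*(-19 + I))
t(-4*195, -452) + u = (-4*195)*(-19 - 452) + 84480 = -780*(-471) + 84480 = 367380 + 84480 = 451860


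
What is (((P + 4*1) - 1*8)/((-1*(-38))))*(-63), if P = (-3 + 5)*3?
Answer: -63/19 ≈ -3.3158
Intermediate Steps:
P = 6 (P = 2*3 = 6)
(((P + 4*1) - 1*8)/((-1*(-38))))*(-63) = (((6 + 4*1) - 1*8)/((-1*(-38))))*(-63) = (((6 + 4) - 8)/38)*(-63) = ((10 - 8)*(1/38))*(-63) = (2*(1/38))*(-63) = (1/19)*(-63) = -63/19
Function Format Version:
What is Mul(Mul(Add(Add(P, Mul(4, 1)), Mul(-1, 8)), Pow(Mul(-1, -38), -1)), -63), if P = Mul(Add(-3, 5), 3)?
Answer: Rational(-63, 19) ≈ -3.3158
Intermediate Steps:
P = 6 (P = Mul(2, 3) = 6)
Mul(Mul(Add(Add(P, Mul(4, 1)), Mul(-1, 8)), Pow(Mul(-1, -38), -1)), -63) = Mul(Mul(Add(Add(6, Mul(4, 1)), Mul(-1, 8)), Pow(Mul(-1, -38), -1)), -63) = Mul(Mul(Add(Add(6, 4), -8), Pow(38, -1)), -63) = Mul(Mul(Add(10, -8), Rational(1, 38)), -63) = Mul(Mul(2, Rational(1, 38)), -63) = Mul(Rational(1, 19), -63) = Rational(-63, 19)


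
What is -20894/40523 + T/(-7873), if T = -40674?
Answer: 1483734040/319037579 ≈ 4.6507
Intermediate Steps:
-20894/40523 + T/(-7873) = -20894/40523 - 40674/(-7873) = -20894*1/40523 - 40674*(-1/7873) = -20894/40523 + 40674/7873 = 1483734040/319037579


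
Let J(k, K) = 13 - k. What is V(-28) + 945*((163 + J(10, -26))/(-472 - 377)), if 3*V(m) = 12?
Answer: -51158/283 ≈ -180.77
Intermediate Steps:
V(m) = 4 (V(m) = (⅓)*12 = 4)
V(-28) + 945*((163 + J(10, -26))/(-472 - 377)) = 4 + 945*((163 + (13 - 1*10))/(-472 - 377)) = 4 + 945*((163 + (13 - 10))/(-849)) = 4 + 945*((163 + 3)*(-1/849)) = 4 + 945*(166*(-1/849)) = 4 + 945*(-166/849) = 4 - 52290/283 = -51158/283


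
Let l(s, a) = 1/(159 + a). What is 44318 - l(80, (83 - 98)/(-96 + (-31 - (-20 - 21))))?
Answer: 606669016/13689 ≈ 44318.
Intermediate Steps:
44318 - l(80, (83 - 98)/(-96 + (-31 - (-20 - 21)))) = 44318 - 1/(159 + (83 - 98)/(-96 + (-31 - (-20 - 21)))) = 44318 - 1/(159 - 15/(-96 + (-31 - 1*(-41)))) = 44318 - 1/(159 - 15/(-96 + (-31 + 41))) = 44318 - 1/(159 - 15/(-96 + 10)) = 44318 - 1/(159 - 15/(-86)) = 44318 - 1/(159 - 15*(-1/86)) = 44318 - 1/(159 + 15/86) = 44318 - 1/13689/86 = 44318 - 1*86/13689 = 44318 - 86/13689 = 606669016/13689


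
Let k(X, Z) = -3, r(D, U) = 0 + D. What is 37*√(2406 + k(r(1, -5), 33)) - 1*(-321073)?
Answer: 321073 + 111*√267 ≈ 3.2289e+5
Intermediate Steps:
r(D, U) = D
37*√(2406 + k(r(1, -5), 33)) - 1*(-321073) = 37*√(2406 - 3) - 1*(-321073) = 37*√2403 + 321073 = 37*(3*√267) + 321073 = 111*√267 + 321073 = 321073 + 111*√267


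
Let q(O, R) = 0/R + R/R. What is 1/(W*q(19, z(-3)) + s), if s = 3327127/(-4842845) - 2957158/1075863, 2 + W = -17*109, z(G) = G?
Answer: -5210237750235/9682891617356036 ≈ -0.00053809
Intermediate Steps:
q(O, R) = 1 (q(O, R) = 0 + 1 = 1)
W = -1855 (W = -2 - 17*109 = -2 - 1853 = -1855)
s = -17900590670111/5210237750235 (s = 3327127*(-1/4842845) - 2957158*1/1075863 = -3327127/4842845 - 2957158/1075863 = -17900590670111/5210237750235 ≈ -3.4357)
1/(W*q(19, z(-3)) + s) = 1/(-1855*1 - 17900590670111/5210237750235) = 1/(-1855 - 17900590670111/5210237750235) = 1/(-9682891617356036/5210237750235) = -5210237750235/9682891617356036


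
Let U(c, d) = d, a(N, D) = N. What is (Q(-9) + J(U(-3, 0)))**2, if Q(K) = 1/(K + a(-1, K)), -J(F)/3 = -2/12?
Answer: 4/25 ≈ 0.16000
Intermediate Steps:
J(F) = 1/2 (J(F) = -(-6)/12 = -3*(-1/6) = 1/2)
Q(K) = 1/(-1 + K) (Q(K) = 1/(K - 1) = 1/(-1 + K))
(Q(-9) + J(U(-3, 0)))**2 = (1/(-1 - 9) + 1/2)**2 = (1/(-10) + 1/2)**2 = (-1/10 + 1/2)**2 = (2/5)**2 = 4/25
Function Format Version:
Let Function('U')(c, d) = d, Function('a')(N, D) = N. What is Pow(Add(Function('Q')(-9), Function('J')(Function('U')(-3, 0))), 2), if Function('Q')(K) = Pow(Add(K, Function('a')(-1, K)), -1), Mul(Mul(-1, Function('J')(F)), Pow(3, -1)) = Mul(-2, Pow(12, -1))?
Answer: Rational(4, 25) ≈ 0.16000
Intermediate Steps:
Function('J')(F) = Rational(1, 2) (Function('J')(F) = Mul(-3, Mul(-2, Pow(12, -1))) = Mul(-3, Mul(-2, Rational(1, 12))) = Mul(-3, Rational(-1, 6)) = Rational(1, 2))
Function('Q')(K) = Pow(Add(-1, K), -1) (Function('Q')(K) = Pow(Add(K, -1), -1) = Pow(Add(-1, K), -1))
Pow(Add(Function('Q')(-9), Function('J')(Function('U')(-3, 0))), 2) = Pow(Add(Pow(Add(-1, -9), -1), Rational(1, 2)), 2) = Pow(Add(Pow(-10, -1), Rational(1, 2)), 2) = Pow(Add(Rational(-1, 10), Rational(1, 2)), 2) = Pow(Rational(2, 5), 2) = Rational(4, 25)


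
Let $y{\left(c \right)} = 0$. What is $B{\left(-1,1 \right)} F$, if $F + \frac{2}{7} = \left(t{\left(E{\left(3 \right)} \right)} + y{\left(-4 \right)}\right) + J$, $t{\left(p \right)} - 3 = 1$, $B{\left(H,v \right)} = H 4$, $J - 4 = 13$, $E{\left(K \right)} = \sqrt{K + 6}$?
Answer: $- \frac{580}{7} \approx -82.857$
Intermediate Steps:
$E{\left(K \right)} = \sqrt{6 + K}$
$J = 17$ ($J = 4 + 13 = 17$)
$B{\left(H,v \right)} = 4 H$
$t{\left(p \right)} = 4$ ($t{\left(p \right)} = 3 + 1 = 4$)
$F = \frac{145}{7}$ ($F = - \frac{2}{7} + \left(\left(4 + 0\right) + 17\right) = - \frac{2}{7} + \left(4 + 17\right) = - \frac{2}{7} + 21 = \frac{145}{7} \approx 20.714$)
$B{\left(-1,1 \right)} F = 4 \left(-1\right) \frac{145}{7} = \left(-4\right) \frac{145}{7} = - \frac{580}{7}$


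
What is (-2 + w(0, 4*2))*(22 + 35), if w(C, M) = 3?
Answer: 57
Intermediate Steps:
(-2 + w(0, 4*2))*(22 + 35) = (-2 + 3)*(22 + 35) = 1*57 = 57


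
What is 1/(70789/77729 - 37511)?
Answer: -77729/2915621730 ≈ -2.6659e-5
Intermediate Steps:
1/(70789/77729 - 37511) = 1/(-2915621730/77729) = -77729/2915621730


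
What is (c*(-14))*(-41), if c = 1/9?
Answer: 574/9 ≈ 63.778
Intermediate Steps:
c = ⅑ ≈ 0.11111
(c*(-14))*(-41) = ((⅑)*(-14))*(-41) = -14/9*(-41) = 574/9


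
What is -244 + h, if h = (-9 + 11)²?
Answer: -240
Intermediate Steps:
h = 4 (h = 2² = 4)
-244 + h = -244 + 4 = -240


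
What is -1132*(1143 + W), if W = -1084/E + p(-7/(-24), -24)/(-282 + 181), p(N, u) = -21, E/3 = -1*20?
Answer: -1991562692/1515 ≈ -1.3146e+6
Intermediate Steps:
E = -60 (E = 3*(-1*20) = 3*(-20) = -60)
W = 27686/1515 (W = -1084/(-60) - 21/(-282 + 181) = -1084*(-1/60) - 21/(-101) = 271/15 - 21*(-1/101) = 271/15 + 21/101 = 27686/1515 ≈ 18.275)
-1132*(1143 + W) = -1132*(1143 + 27686/1515) = -1132*1759331/1515 = -1991562692/1515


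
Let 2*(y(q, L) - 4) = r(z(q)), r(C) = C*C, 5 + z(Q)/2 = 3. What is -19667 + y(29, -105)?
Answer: -19655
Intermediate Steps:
z(Q) = -4 (z(Q) = -10 + 2*3 = -10 + 6 = -4)
r(C) = C²
y(q, L) = 12 (y(q, L) = 4 + (½)*(-4)² = 4 + (½)*16 = 4 + 8 = 12)
-19667 + y(29, -105) = -19667 + 12 = -19655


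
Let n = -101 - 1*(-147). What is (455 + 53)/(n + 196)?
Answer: 254/121 ≈ 2.0992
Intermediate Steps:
n = 46 (n = -101 + 147 = 46)
(455 + 53)/(n + 196) = (455 + 53)/(46 + 196) = 508/242 = 508*(1/242) = 254/121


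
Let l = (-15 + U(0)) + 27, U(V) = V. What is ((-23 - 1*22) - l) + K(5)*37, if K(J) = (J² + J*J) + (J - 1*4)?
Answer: 1830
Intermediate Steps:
l = 12 (l = (-15 + 0) + 27 = -15 + 27 = 12)
K(J) = -4 + J + 2*J² (K(J) = (J² + J²) + (J - 4) = 2*J² + (-4 + J) = -4 + J + 2*J²)
((-23 - 1*22) - l) + K(5)*37 = ((-23 - 1*22) - 1*12) + (-4 + 5 + 2*5²)*37 = ((-23 - 22) - 12) + (-4 + 5 + 2*25)*37 = (-45 - 12) + (-4 + 5 + 50)*37 = -57 + 51*37 = -57 + 1887 = 1830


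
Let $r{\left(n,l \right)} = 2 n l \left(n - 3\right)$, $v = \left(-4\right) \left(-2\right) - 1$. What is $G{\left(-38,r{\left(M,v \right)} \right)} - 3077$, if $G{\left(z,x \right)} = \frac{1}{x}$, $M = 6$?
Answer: $- \frac{775403}{252} \approx -3077.0$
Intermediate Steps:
$v = 7$ ($v = 8 - 1 = 7$)
$r{\left(n,l \right)} = 2 l n \left(-3 + n\right)$
$G{\left(-38,r{\left(M,v \right)} \right)} - 3077 = \frac{1}{2 \cdot 7 \cdot 6 \left(-3 + 6\right)} - 3077 = \frac{1}{2 \cdot 7 \cdot 6 \cdot 3} - 3077 = \frac{1}{252} - 3077 = - \frac{775403}{252}$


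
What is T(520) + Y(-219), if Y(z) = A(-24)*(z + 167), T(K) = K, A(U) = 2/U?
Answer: 1573/3 ≈ 524.33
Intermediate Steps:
Y(z) = -167/12 - z/12 (Y(z) = (2/(-24))*(z + 167) = (2*(-1/24))*(167 + z) = -(167 + z)/12 = -167/12 - z/12)
T(520) + Y(-219) = 520 + (-167/12 - 1/12*(-219)) = 520 + (-167/12 + 73/4) = 520 + 13/3 = 1573/3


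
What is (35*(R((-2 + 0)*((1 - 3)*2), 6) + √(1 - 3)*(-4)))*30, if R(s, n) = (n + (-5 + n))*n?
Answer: 44100 - 4200*I*√2 ≈ 44100.0 - 5939.7*I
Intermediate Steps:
R(s, n) = n*(-5 + 2*n) (R(s, n) = (-5 + 2*n)*n = n*(-5 + 2*n))
(35*(R((-2 + 0)*((1 - 3)*2), 6) + √(1 - 3)*(-4)))*30 = (35*(6*(-5 + 2*6) + √(1 - 3)*(-4)))*30 = (35*(6*(-5 + 12) + √(-2)*(-4)))*30 = (35*(6*7 + (I*√2)*(-4)))*30 = (35*(42 - 4*I*√2))*30 = (1470 - 140*I*√2)*30 = 44100 - 4200*I*√2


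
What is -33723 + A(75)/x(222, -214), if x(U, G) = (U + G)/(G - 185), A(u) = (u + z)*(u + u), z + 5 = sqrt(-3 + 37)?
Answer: -1114821/2 - 29925*sqrt(34)/4 ≈ -6.0103e+5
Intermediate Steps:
z = -5 + sqrt(34) (z = -5 + sqrt(-3 + 37) = -5 + sqrt(34) ≈ 0.83095)
A(u) = 2*u*(-5 + u + sqrt(34)) (A(u) = (u + (-5 + sqrt(34)))*(u + u) = (-5 + u + sqrt(34))*(2*u) = 2*u*(-5 + u + sqrt(34)))
x(U, G) = (G + U)/(-185 + G)
-33723 + A(75)/x(222, -214) = -33723 + (2*75*(-5 + 75 + sqrt(34)))/(((-214 + 222)/(-185 - 214))) = -33723 + (2*75*(70 + sqrt(34)))/((8/(-399))) = -33723 + (10500 + 150*sqrt(34))/((-1/399*8)) = -33723 + (10500 + 150*sqrt(34))/(-8/399) = -33723 + (10500 + 150*sqrt(34))*(-399/8) = -33723 + (-1047375/2 - 29925*sqrt(34)/4) = -1114821/2 - 29925*sqrt(34)/4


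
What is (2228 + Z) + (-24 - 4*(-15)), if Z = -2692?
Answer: -428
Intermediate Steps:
(2228 + Z) + (-24 - 4*(-15)) = (2228 - 2692) + (-24 - 4*(-15)) = -464 + (-24 + 60) = -464 + 36 = -428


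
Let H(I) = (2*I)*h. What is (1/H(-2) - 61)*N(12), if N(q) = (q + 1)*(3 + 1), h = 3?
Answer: -9529/3 ≈ -3176.3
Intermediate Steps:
N(q) = 4 + 4*q (N(q) = (1 + q)*4 = 4 + 4*q)
H(I) = 6*I (H(I) = (2*I)*3 = 6*I)
(1/H(-2) - 61)*N(12) = (1/(6*(-2)) - 61)*(4 + 4*12) = (1/(-12) - 61)*(4 + 48) = (-1/12 - 61)*52 = -733/12*52 = -9529/3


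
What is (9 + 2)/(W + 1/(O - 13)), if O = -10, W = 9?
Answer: 253/206 ≈ 1.2282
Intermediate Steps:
(9 + 2)/(W + 1/(O - 13)) = (9 + 2)/(9 + 1/(-10 - 13)) = 11/(9 + 1/(-23)) = 11/(9 - 1/23) = 11/(206/23) = 11*(23/206) = 253/206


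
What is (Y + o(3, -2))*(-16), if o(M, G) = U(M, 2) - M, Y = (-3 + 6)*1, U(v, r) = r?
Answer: -32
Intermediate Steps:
Y = 3 (Y = 3*1 = 3)
o(M, G) = 2 - M
(Y + o(3, -2))*(-16) = (3 + (2 - 1*3))*(-16) = (3 + (2 - 3))*(-16) = (3 - 1)*(-16) = 2*(-16) = -32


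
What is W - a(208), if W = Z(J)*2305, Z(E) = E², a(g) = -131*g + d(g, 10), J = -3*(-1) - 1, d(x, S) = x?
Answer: 36260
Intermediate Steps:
J = 2 (J = 3 - 1 = 2)
a(g) = -130*g (a(g) = -131*g + g = -130*g)
W = 9220 (W = 2²*2305 = 4*2305 = 9220)
W - a(208) = 9220 - (-130)*208 = 9220 - 1*(-27040) = 9220 + 27040 = 36260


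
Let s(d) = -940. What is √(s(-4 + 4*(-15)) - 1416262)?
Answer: I*√1417202 ≈ 1190.5*I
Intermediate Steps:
√(s(-4 + 4*(-15)) - 1416262) = √(-940 - 1416262) = √(-1417202) = I*√1417202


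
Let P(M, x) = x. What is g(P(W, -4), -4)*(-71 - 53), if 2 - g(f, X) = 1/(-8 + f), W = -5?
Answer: -775/3 ≈ -258.33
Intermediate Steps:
g(f, X) = 2 - 1/(-8 + f)
g(P(W, -4), -4)*(-71 - 53) = ((-17 + 2*(-4))/(-8 - 4))*(-71 - 53) = ((-17 - 8)/(-12))*(-124) = -1/12*(-25)*(-124) = (25/12)*(-124) = -775/3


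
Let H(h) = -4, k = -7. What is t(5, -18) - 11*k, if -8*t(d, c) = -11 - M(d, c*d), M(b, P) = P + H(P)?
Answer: 533/8 ≈ 66.625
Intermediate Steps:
M(b, P) = -4 + P (M(b, P) = P - 4 = -4 + P)
t(d, c) = 7/8 + c*d/8 (t(d, c) = -(-11 - (-4 + c*d))/8 = -(-11 + (4 - c*d))/8 = -(-7 - c*d)/8 = 7/8 + c*d/8)
t(5, -18) - 11*k = (7/8 + (1/8)*(-18)*5) - 11*(-7) = (7/8 - 45/4) - 1*(-77) = -83/8 + 77 = 533/8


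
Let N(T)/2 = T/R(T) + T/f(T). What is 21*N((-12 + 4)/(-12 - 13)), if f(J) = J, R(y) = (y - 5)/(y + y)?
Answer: 39158/975 ≈ 40.162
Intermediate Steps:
R(y) = (-5 + y)/(2*y) (R(y) = (-5 + y)/((2*y)) = (-5 + y)*(1/(2*y)) = (-5 + y)/(2*y))
N(T) = 2 + 4*T²/(-5 + T) (N(T) = 2*(T/(((-5 + T)/(2*T))) + T/T) = 2*(T*(2*T/(-5 + T)) + 1) = 2*(2*T²/(-5 + T) + 1) = 2*(1 + 2*T²/(-5 + T)) = 2 + 4*T²/(-5 + T))
21*N((-12 + 4)/(-12 - 13)) = 21*(2*(-5 + (-12 + 4)/(-12 - 13) + 2*((-12 + 4)/(-12 - 13))²)/(-5 + (-12 + 4)/(-12 - 13))) = 21*(2*(-5 - 8/(-25) + 2*(-8/(-25))²)/(-5 - 8/(-25))) = 21*(2*(-5 - 8*(-1/25) + 2*(-8*(-1/25))²)/(-5 - 8*(-1/25))) = 21*(2*(-5 + 8/25 + 2*(8/25)²)/(-5 + 8/25)) = 21*(2*(-5 + 8/25 + 2*(64/625))/(-117/25)) = 21*(2*(-25/117)*(-5 + 8/25 + 128/625)) = 21*(2*(-25/117)*(-2797/625)) = 21*(5594/2925) = 39158/975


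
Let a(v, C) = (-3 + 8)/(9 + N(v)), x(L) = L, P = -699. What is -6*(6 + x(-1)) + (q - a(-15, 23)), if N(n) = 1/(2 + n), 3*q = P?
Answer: -30573/116 ≈ -263.56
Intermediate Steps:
q = -233 (q = (⅓)*(-699) = -233)
a(v, C) = 5/(9 + 1/(2 + v)) (a(v, C) = (-3 + 8)/(9 + 1/(2 + v)) = 5/(9 + 1/(2 + v)))
-6*(6 + x(-1)) + (q - a(-15, 23)) = -6*(6 - 1) + (-233 - 5*(2 - 15)/(19 + 9*(-15))) = -6*5 + (-233 - 5*(-13)/(19 - 135)) = -30 + (-233 - 5*(-13)/(-116)) = -30 + (-233 - 5*(-1)*(-13)/116) = -30 + (-233 - 1*65/116) = -30 + (-233 - 65/116) = -30 - 27093/116 = -30573/116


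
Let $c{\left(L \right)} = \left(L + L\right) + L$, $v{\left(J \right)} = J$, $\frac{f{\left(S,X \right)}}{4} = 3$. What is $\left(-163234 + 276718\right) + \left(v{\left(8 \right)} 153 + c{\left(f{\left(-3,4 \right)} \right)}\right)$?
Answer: $114744$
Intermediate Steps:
$f{\left(S,X \right)} = 12$ ($f{\left(S,X \right)} = 4 \cdot 3 = 12$)
$c{\left(L \right)} = 3 L$ ($c{\left(L \right)} = 2 L + L = 3 L$)
$\left(-163234 + 276718\right) + \left(v{\left(8 \right)} 153 + c{\left(f{\left(-3,4 \right)} \right)}\right) = \left(-163234 + 276718\right) + \left(8 \cdot 153 + 3 \cdot 12\right) = 113484 + \left(1224 + 36\right) = 113484 + 1260 = 114744$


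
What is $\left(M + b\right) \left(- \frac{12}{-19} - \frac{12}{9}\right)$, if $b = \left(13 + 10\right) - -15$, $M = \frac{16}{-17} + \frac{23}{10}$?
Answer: $- \frac{26764}{969} \approx -27.62$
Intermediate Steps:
$M = \frac{231}{170}$ ($M = 16 \left(- \frac{1}{17}\right) + 23 \cdot \frac{1}{10} = - \frac{16}{17} + \frac{23}{10} = \frac{231}{170} \approx 1.3588$)
$b = 38$ ($b = 23 + 15 = 38$)
$\left(M + b\right) \left(- \frac{12}{-19} - \frac{12}{9}\right) = \left(\frac{231}{170} + 38\right) \left(- \frac{12}{-19} - \frac{12}{9}\right) = \frac{6691 \left(\left(-12\right) \left(- \frac{1}{19}\right) - \frac{4}{3}\right)}{170} = \frac{6691 \left(\frac{12}{19} - \frac{4}{3}\right)}{170} = \frac{6691}{170} \left(- \frac{40}{57}\right) = - \frac{26764}{969}$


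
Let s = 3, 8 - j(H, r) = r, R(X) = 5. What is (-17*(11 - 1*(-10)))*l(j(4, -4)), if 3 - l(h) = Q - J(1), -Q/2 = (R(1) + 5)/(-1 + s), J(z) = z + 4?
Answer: -6426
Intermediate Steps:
J(z) = 4 + z
j(H, r) = 8 - r
Q = -10 (Q = -2*(5 + 5)/(-1 + 3) = -20/2 = -2*5 = -10)
l(h) = 18 (l(h) = 3 - (-10 - (4 + 1)) = 3 - (-10 - 1*5) = 3 - (-10 - 5) = 3 - 1*(-15) = 3 + 15 = 18)
(-17*(11 - 1*(-10)))*l(j(4, -4)) = -17*(11 - 1*(-10))*18 = -17*(11 + 10)*18 = -17*21*18 = -357*18 = -6426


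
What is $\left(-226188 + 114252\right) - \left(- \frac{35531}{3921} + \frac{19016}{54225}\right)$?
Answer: $- \frac{7932519218287}{70872075} \approx -1.1193 \cdot 10^{5}$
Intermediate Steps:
$\left(-226188 + 114252\right) - \left(- \frac{35531}{3921} + \frac{19016}{54225}\right) = -111936 - - \frac{617368913}{70872075} = -111936 + \left(- \frac{19016}{54225} + \frac{35531}{3921}\right) = -111936 + \frac{617368913}{70872075} = - \frac{7932519218287}{70872075}$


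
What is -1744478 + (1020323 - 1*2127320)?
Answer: -2851475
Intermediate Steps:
-1744478 + (1020323 - 1*2127320) = -1744478 + (1020323 - 2127320) = -1744478 - 1106997 = -2851475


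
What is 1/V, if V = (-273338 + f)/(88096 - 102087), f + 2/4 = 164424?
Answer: 27982/217829 ≈ 0.12846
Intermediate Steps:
f = 328847/2 (f = -½ + 164424 = 328847/2 ≈ 1.6442e+5)
V = 217829/27982 (V = (-273338 + 328847/2)/(88096 - 102087) = -217829/2/(-13991) = -217829/2*(-1/13991) = 217829/27982 ≈ 7.7846)
1/V = 1/(217829/27982) = 27982/217829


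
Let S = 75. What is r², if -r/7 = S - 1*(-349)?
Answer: 8809024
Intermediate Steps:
r = -2968 (r = -7*(75 - 1*(-349)) = -7*(75 + 349) = -7*424 = -2968)
r² = (-2968)² = 8809024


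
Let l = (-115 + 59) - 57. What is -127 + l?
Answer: -240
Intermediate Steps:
l = -113 (l = -56 - 57 = -113)
-127 + l = -127 - 113 = -240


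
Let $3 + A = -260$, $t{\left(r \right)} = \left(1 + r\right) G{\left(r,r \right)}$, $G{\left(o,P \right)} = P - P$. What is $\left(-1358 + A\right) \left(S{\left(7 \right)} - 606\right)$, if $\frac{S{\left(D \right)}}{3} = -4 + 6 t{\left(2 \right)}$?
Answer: $1001778$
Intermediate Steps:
$G{\left(o,P \right)} = 0$
$t{\left(r \right)} = 0$ ($t{\left(r \right)} = \left(1 + r\right) 0 = 0$)
$S{\left(D \right)} = -12$ ($S{\left(D \right)} = 3 \left(-4 + 6 \cdot 0\right) = 3 \left(-4 + 0\right) = 3 \left(-4\right) = -12$)
$A = -263$ ($A = -3 - 260 = -263$)
$\left(-1358 + A\right) \left(S{\left(7 \right)} - 606\right) = \left(-1358 - 263\right) \left(-12 - 606\right) = \left(-1621\right) \left(-618\right) = 1001778$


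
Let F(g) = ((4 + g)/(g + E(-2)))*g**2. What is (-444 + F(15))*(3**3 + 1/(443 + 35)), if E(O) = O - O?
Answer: -2052213/478 ≈ -4293.3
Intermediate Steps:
E(O) = 0
F(g) = g*(4 + g) (F(g) = ((4 + g)/(g + 0))*g**2 = ((4 + g)/g)*g**2 = g*(4 + g))
(-444 + F(15))*(3**3 + 1/(443 + 35)) = (-444 + 15*(4 + 15))*(3**3 + 1/(443 + 35)) = (-444 + 15*19)*(27 + 1/478) = (-444 + 285)*(27 + 1/478) = -159*12907/478 = -2052213/478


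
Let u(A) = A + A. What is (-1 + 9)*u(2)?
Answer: 32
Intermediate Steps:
u(A) = 2*A
(-1 + 9)*u(2) = (-1 + 9)*(2*2) = 8*4 = 32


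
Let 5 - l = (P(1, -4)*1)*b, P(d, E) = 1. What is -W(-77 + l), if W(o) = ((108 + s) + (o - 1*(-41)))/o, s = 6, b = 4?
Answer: 79/76 ≈ 1.0395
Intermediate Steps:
l = 1 (l = 5 - 1*1*4 = 5 - 4 = 1)
W(o) = (155 + o)/o (W(o) = ((108 + 6) + (o - 1*(-41)))/o = (114 + (o + 41))/o = (114 + (41 + o))/o = (155 + o)/o)
-W(-77 + l) = -(155 + (-77 + 1))/(-77 + 1) = -(155 - 76)/(-76) = -(-1)*79/76 = -1*(-79/76) = 79/76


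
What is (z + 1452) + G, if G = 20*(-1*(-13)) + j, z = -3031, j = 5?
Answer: -1314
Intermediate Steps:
G = 265 (G = 20*(-1*(-13)) + 5 = 20*13 + 5 = 260 + 5 = 265)
(z + 1452) + G = (-3031 + 1452) + 265 = -1579 + 265 = -1314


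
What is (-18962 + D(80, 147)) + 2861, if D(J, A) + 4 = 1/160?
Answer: -2576799/160 ≈ -16105.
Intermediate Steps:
D(J, A) = -639/160 (D(J, A) = -4 + 1/160 = -639/160)
(-18962 + D(80, 147)) + 2861 = (-18962 - 639/160) + 2861 = -3034559/160 + 2861 = -2576799/160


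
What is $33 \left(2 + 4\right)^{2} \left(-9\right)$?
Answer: $-10692$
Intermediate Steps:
$33 \left(2 + 4\right)^{2} \left(-9\right) = 33 \cdot 6^{2} \left(-9\right) = 33 \cdot 36 \left(-9\right) = 1188 \left(-9\right) = -10692$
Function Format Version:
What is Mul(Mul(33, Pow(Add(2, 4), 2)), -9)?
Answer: -10692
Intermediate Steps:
Mul(Mul(33, Pow(Add(2, 4), 2)), -9) = Mul(Mul(33, Pow(6, 2)), -9) = Mul(Mul(33, 36), -9) = Mul(1188, -9) = -10692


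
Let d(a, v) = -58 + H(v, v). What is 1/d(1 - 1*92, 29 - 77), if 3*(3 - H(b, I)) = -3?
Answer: -1/54 ≈ -0.018519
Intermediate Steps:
H(b, I) = 4 (H(b, I) = 3 - ⅓*(-3) = 3 + 1 = 4)
d(a, v) = -54 (d(a, v) = -58 + 4 = -54)
1/d(1 - 1*92, 29 - 77) = 1/(-54) = -1/54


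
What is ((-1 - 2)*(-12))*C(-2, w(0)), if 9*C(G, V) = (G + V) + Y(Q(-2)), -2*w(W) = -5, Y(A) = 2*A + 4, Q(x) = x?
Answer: 2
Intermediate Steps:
Y(A) = 4 + 2*A
w(W) = 5/2 (w(W) = -1/2*(-5) = 5/2)
C(G, V) = G/9 + V/9 (C(G, V) = ((G + V) + (4 + 2*(-2)))/9 = ((G + V) + (4 - 4))/9 = ((G + V) + 0)/9 = (G + V)/9 = G/9 + V/9)
((-1 - 2)*(-12))*C(-2, w(0)) = ((-1 - 2)*(-12))*((1/9)*(-2) + (1/9)*(5/2)) = (-3*(-12))*(-2/9 + 5/18) = 36*(1/18) = 2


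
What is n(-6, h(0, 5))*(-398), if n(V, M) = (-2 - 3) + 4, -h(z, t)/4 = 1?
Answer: 398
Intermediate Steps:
h(z, t) = -4 (h(z, t) = -4*1 = -4)
n(V, M) = -1 (n(V, M) = -5 + 4 = -1)
n(-6, h(0, 5))*(-398) = -1*(-398) = 398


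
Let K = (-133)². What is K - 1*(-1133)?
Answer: 18822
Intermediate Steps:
K = 17689
K - 1*(-1133) = 17689 - 1*(-1133) = 17689 + 1133 = 18822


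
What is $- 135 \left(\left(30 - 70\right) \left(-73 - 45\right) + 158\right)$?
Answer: $-658530$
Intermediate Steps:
$- 135 \left(\left(30 - 70\right) \left(-73 - 45\right) + 158\right) = - 135 \left(\left(-40\right) \left(-118\right) + 158\right) = - 135 \left(4720 + 158\right) = \left(-135\right) 4878 = -658530$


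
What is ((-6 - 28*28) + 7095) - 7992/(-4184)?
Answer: 3298514/523 ≈ 6306.9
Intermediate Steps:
((-6 - 28*28) + 7095) - 7992/(-4184) = ((-6 - 784) + 7095) - 7992*(-1/4184) = (-790 + 7095) + 999/523 = 6305 + 999/523 = 3298514/523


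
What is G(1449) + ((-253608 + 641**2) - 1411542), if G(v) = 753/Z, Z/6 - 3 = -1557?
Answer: -3898268303/3108 ≈ -1.2543e+6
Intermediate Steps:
Z = -9324 (Z = 18 + 6*(-1557) = 18 - 9342 = -9324)
G(v) = -251/3108 (G(v) = 753/(-9324) = 753*(-1/9324) = -251/3108)
G(1449) + ((-253608 + 641**2) - 1411542) = -251/3108 + ((-253608 + 641**2) - 1411542) = -251/3108 + ((-253608 + 410881) - 1411542) = -251/3108 + (157273 - 1411542) = -251/3108 - 1254269 = -3898268303/3108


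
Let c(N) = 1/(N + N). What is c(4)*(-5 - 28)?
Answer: -33/8 ≈ -4.1250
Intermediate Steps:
c(N) = 1/(2*N)
c(4)*(-5 - 28) = ((1/2)/4)*(-5 - 28) = ((1/2)*(1/4))*(-33) = (1/8)*(-33) = -33/8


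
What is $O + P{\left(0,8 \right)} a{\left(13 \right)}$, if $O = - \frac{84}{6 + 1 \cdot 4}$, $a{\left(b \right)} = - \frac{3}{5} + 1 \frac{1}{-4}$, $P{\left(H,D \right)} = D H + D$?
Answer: $- \frac{76}{5} \approx -15.2$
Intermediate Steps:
$P{\left(H,D \right)} = D + D H$
$a{\left(b \right)} = - \frac{17}{20}$ ($a{\left(b \right)} = \left(-3\right) \frac{1}{5} + 1 \left(- \frac{1}{4}\right) = - \frac{3}{5} - \frac{1}{4} = - \frac{17}{20}$)
$O = - \frac{42}{5}$ ($O = - \frac{84}{6 + 4} = - \frac{84}{10} = \left(-84\right) \frac{1}{10} = - \frac{42}{5} \approx -8.4$)
$O + P{\left(0,8 \right)} a{\left(13 \right)} = - \frac{42}{5} + 8 \left(1 + 0\right) \left(- \frac{17}{20}\right) = - \frac{42}{5} + 8 \cdot 1 \left(- \frac{17}{20}\right) = - \frac{42}{5} + 8 \left(- \frac{17}{20}\right) = - \frac{42}{5} - \frac{34}{5} = - \frac{76}{5}$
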